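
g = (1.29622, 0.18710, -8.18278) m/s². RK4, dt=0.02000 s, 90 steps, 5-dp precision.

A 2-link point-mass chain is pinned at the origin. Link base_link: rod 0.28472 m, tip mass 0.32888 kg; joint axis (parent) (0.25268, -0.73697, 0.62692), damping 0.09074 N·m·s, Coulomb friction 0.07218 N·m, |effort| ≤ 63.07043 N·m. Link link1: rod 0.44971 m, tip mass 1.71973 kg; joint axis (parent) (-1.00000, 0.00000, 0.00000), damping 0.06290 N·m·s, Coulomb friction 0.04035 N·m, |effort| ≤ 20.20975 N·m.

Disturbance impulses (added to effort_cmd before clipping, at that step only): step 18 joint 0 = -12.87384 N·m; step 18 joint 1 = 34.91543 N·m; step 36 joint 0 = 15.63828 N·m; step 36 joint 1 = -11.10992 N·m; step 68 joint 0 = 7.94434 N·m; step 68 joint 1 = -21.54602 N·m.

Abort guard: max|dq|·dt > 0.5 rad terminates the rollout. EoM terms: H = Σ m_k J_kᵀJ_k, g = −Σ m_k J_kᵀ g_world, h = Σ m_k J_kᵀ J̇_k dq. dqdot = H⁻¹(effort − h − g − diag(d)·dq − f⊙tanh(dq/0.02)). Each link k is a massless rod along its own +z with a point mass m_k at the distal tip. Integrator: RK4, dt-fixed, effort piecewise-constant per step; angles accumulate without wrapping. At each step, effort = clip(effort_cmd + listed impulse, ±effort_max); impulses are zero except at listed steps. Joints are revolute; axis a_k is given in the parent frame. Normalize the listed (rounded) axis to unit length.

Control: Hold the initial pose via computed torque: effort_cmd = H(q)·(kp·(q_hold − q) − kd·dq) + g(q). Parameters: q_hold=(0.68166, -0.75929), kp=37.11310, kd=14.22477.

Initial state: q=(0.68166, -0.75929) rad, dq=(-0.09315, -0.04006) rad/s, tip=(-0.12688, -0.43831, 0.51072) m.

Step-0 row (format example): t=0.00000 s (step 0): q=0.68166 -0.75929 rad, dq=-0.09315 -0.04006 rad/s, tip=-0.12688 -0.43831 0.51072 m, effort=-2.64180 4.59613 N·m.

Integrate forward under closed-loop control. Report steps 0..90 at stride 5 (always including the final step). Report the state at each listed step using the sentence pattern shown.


t=0.10000 s (step 5): q=0.67900 -0.76033 rad, dq=0.00090 0.00083 rad/s, tip=-0.12632 -0.43798 0.51096 m, effort=-2.78696 4.57344 N·m.
t=0.20000 s (step 10): q=0.67919 -0.76024 rad, dq=0.00215 0.00071 rad/s, tip=-0.12636 -0.43800 0.51095 m, effort=-2.79192 4.57557 N·m.
t=0.30000 s (step 15): q=0.67940 -0.76018 rad, dq=0.00199 0.00061 rad/s, tip=-0.12640 -0.43803 0.51092 m, effort=-2.79343 4.57541 N·m.
t=0.40000 s (step 20): q=0.65192 -0.74589 rad, dq=-0.68662 0.38982 rad/s, tip=-0.12728 -0.42915 0.52060 m, effort=0.06244 1.04930 N·m.
t=0.50000 s (step 25): q=0.62686 -0.72861 rad, dq=0.00469 0.02462 rad/s, tip=-0.12874 -0.41984 0.53059 m, effort=-2.10483 3.73436 N·m.
t=0.60000 s (step 30): q=0.63277 -0.73178 rad, dq=0.08835 -0.06115 rad/s, tip=-0.12867 -0.42185 0.52850 m, effort=-2.56627 4.38913 N·m.
t=0.70000 s (step 35): q=0.64178 -0.73829 rad, dq=0.08631 -0.06407 rad/s, tip=-0.12809 -0.42528 0.52482 m, effort=-2.68345 4.54440 N·m.
t=0.80000 s (step 40): q=0.72783 -0.74304 rad, dq=0.60652 -0.02146 rad/s, tip=-0.13599 -0.44465 0.50565 m, effort=-4.85667 5.67138 N·m.
t=0.90000 s (step 45): q=0.74847 -0.74607 rad, dq=-0.03065 -0.03174 rad/s, tip=-0.13696 -0.44966 0.50041 m, effort=-3.38736 4.67229 N·m.
t=1.00000 s (step 50): q=0.74057 -0.74812 rad, dq=-0.10356 -0.01316 rad/s, tip=-0.13567 -0.44839 0.50154 m, effort=-3.09057 4.45546 N·m.
t=1.10000 s (step 55): q=0.73029 -0.74915 rad, dq=-0.09720 -0.00866 rad/s, tip=-0.13444 -0.44643 0.50344 m, effort=-3.00351 4.42857 N·m.
t=1.20000 s (step 60): q=0.72159 -0.74992 rad, dq=-0.07672 -0.00703 rad/s, tip=-0.13341 -0.44474 0.50507 m, effort=-2.97300 4.44208 N·m.
t=1.30000 s (step 65): q=0.71491 -0.75057 rad, dq=-0.05762 -0.00598 rad/s, tip=-0.13260 -0.44346 0.50630 m, effort=-2.95892 4.46026 N·m.
t=1.40000 s (step 70): q=0.71001 -0.78453 rad, dq=-0.03784 -0.87559 rad/s, tip=-0.12245 -0.44928 0.49769 m, effort=-4.64371 9.34809 N·m.
t=1.50000 s (step 75): q=0.70704 -0.82048 rad, dq=-0.02453 -0.03362 rad/s, tip=-0.11200 -0.45548 0.48776 m, effort=-3.23111 5.78996 N·m.
t=1.60000 s (step 80): q=0.70433 -0.81373 rad, dq=-0.02812 0.12208 rad/s, tip=-0.11371 -0.45371 0.49030 m, effort=-2.90139 4.89355 N·m.
t=1.70000 s (step 85): q=0.70167 -0.80084 rad, dq=-0.02484 0.12590 rad/s, tip=-0.11714 -0.45076 0.49463 m, effort=-2.83927 4.65932 N·m.
t=1.80000 s (step 90): q=0.69934 -0.78951 rad, dq=-0.02185 0.09959 rad/s, tip=-0.12013 -0.44810 0.49841 m.


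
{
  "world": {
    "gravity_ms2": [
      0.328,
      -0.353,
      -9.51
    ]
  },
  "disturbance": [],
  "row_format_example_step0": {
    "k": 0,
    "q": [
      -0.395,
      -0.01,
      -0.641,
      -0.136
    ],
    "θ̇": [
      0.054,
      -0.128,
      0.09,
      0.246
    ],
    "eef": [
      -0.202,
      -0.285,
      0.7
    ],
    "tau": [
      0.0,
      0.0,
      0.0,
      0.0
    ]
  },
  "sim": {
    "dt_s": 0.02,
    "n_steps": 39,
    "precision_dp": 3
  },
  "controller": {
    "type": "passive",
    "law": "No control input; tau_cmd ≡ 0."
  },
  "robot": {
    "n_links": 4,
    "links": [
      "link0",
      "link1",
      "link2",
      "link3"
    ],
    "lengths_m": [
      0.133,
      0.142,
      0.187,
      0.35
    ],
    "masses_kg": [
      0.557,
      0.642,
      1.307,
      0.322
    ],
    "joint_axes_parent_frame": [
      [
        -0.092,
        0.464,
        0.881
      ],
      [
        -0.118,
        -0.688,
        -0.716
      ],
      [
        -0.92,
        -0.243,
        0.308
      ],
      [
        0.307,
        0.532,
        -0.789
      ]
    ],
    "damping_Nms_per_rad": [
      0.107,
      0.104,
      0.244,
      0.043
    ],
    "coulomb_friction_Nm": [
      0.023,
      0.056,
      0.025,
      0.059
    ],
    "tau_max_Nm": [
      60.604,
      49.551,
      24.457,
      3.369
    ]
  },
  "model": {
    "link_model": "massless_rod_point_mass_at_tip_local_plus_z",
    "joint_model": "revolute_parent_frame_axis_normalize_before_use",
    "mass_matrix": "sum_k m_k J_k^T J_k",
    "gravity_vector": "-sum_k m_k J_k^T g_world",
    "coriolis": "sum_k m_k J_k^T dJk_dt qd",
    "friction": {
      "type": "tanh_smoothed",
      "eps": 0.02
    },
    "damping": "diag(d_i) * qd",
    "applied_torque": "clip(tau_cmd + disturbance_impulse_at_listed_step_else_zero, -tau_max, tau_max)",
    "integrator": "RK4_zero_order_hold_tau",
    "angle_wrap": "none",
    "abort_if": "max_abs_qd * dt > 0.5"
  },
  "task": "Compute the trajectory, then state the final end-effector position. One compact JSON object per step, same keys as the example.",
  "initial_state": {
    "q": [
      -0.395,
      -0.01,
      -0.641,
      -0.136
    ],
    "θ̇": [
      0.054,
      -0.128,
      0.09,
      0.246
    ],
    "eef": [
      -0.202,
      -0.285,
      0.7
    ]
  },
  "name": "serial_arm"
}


{"k":1,"q":[-0.391,-0.01,-0.645,-0.136],"\u03b8\u0307":[0.112,-0.068,-0.374,-0.164],"eef":[-0.2,-0.287,0.699],"tau":[0.0,0.0,0.0,0.0]}
{"k":2,"q":[-0.388,-0.01,-0.657,-0.14],"\u03b8\u0307":[0.055,-0.092,-0.743,-0.316],"eef":[-0.2,-0.291,0.696],"tau":[0.0,0.0,0.0,0.0]}
{"k":3,"q":[-0.386,-0.01,-0.675,-0.148],"\u03b8\u0307":[-0.01,-0.121,-1.093,-0.411],"eef":[-0.201,-0.298,0.691],"tau":[0.0,0.0,0.0,0.0]}
{"k":4,"q":[-0.386,-0.012,-0.701,-0.156],"\u03b8\u0307":[-0.106,-0.182,-1.422,-0.465],"eef":[-0.203,-0.307,0.684],"tau":[0.0,0.0,0.0,0.0]}
{"k":5,"q":[-0.387,-0.014,-0.733,-0.165],"\u03b8\u0307":[-0.07,-0.106,-1.787,-0.461],"eef":[-0.206,-0.318,0.674],"tau":[0.0,0.0,0.0,0.0]}
{"k":6,"q":[-0.389,-0.016,-0.772,-0.174],"\u03b8\u0307":[-0.14,-0.148,-2.113,-0.442],"eef":[-0.209,-0.332,0.662],"tau":[0.0,0.0,0.0,0.0]}
{"k":7,"q":[-0.393,-0.02,-0.818,-0.183],"\u03b8\u0307":[-0.279,-0.273,-2.415,-0.404],"eef":[-0.214,-0.347,0.646],"tau":[0.0,0.0,0.0,0.0]}
{"k":8,"q":[-0.4,-0.028,-0.869,-0.191],"\u03b8\u0307":[-0.462,-0.456,-2.705,-0.348],"eef":[-0.219,-0.364,0.628],"tau":[0.0,0.0,0.0,0.0]}
{"k":9,"q":[-0.412,-0.039,-0.926,-0.197],"\u03b8\u0307":[-0.683,-0.695,-2.985,-0.272],"eef":[-0.225,-0.383,0.605],"tau":[0.0,0.0,0.0,0.0]}
{"k":10,"q":[-0.428,-0.056,-0.988,-0.201],"\u03b8\u0307":[-0.943,-0.995,-3.254,-0.175],"eef":[-0.231,-0.402,0.579],"tau":[0.0,0.0,0.0,0.0]}
{"k":11,"q":[-0.45,-0.079,-1.056,-0.204],"\u03b8\u0307":[-1.246,-1.367,-3.51,-0.056],"eef":[-0.237,-0.422,0.549],"tau":[0.0,0.0,0.0,0.0]}
{"k":12,"q":[-0.478,-0.111,-1.129,-0.204],"\u03b8\u0307":[-1.608,-1.853,-3.768,-0.06],"eef":[-0.242,-0.442,0.514],"tau":[0.0,0.0,0.0,0.0]}
{"k":13,"q":[-0.514,-0.154,-1.206,-0.205],"\u03b8\u0307":[-2.016,-2.426,-4.005,-0.041],"eef":[-0.248,-0.462,0.474],"tau":[0.0,0.0,0.0,0.0]}
{"k":14,"q":[-0.559,-0.208,-1.289,-0.204],"\u03b8\u0307":[-2.474,-3.093,-4.205,0.033],"eef":[-0.253,-0.479,0.43],"tau":[0.0,0.0,0.0,0.0]}
{"k":15,"q":[-0.613,-0.278,-1.374,-0.203],"\u03b8\u0307":[-2.981,-3.864,-4.365,0.12],"eef":[-0.256,-0.494,0.38],"tau":[0.0,0.0,0.0,0.0]}
{"k":16,"q":[-0.678,-0.364,-1.463,-0.2],"\u03b8\u0307":[-3.546,-4.758,-4.481,0.172],"eef":[-0.259,-0.505,0.325],"tau":[0.0,0.0,0.0,0.0]}
{"k":17,"q":[-0.755,-0.469,-1.553,-0.196],"\u03b8\u0307":[-4.144,-5.72,-4.518,0.336],"eef":[-0.26,-0.512,0.266],"tau":[0.0,0.0,0.0,0.0]}
{"k":18,"q":[-0.844,-0.593,-1.643,-0.186],"\u03b8\u0307":[-4.769,-6.72,-4.464,0.616],"eef":[-0.258,-0.512,0.203],"tau":[0.0,0.0,0.0,0.0]}
{"k":19,"q":[-0.946,-0.737,-1.731,-0.17],"\u03b8\u0307":[-5.407,-7.711,-4.314,1.013],"eef":[-0.254,-0.506,0.137],"tau":[0.0,0.0,0.0,0.0]}
{"k":20,"q":[-1.061,-0.901,-1.815,-0.145],"\u03b8\u0307":[-6.05,-8.63,-4.074,1.519],"eef":[-0.248,-0.492,0.069],"tau":[0.0,0.0,0.0,0.0]}
{"k":21,"q":[-1.188,-1.082,-1.894,-0.109],"\u03b8\u0307":[-6.691,-9.413,-3.766,2.114],"eef":[-0.238,-0.469,0.001],"tau":[0.0,0.0,0.0,0.0]}
{"k":22,"q":[-1.328,-1.276,-1.965,-0.06],"\u03b8\u0307":[-7.333,-10.0,-3.427,2.762],"eef":[-0.226,-0.437,-0.066],"tau":[0.0,0.0,0.0,0.0]}
{"k":23,"q":[-1.481,-1.48,-2.031,0.002],"\u03b8\u0307":[-7.984,-10.35,-3.107,3.42],"eef":[-0.211,-0.395,-0.129],"tau":[0.0,0.0,0.0,0.0]}
{"k":24,"q":[-1.648,-1.688,-2.09,0.076],"\u03b8\u0307":[-8.651,-10.434,-2.866,4.036],"eef":[-0.194,-0.345,-0.186],"tau":[0.0,0.0,0.0,0.0]}
{"k":25,"q":[-1.828,-1.896,-2.146,0.163],"\u03b8\u0307":[-9.323,-10.221,-2.755,4.555],"eef":[-0.176,-0.288,-0.236],"tau":[0.0,0.0,0.0,0.0]}
{"k":26,"q":[-2.02,-2.095,-2.202,0.258],"\u03b8\u0307":[-9.952,-9.65,-2.806,4.92],"eef":[-0.157,-0.224,-0.276],"tau":[0.0,0.0,0.0,0.0]}
{"k":27,"q":[-2.224,-2.278,-2.26,0.358],"\u03b8\u0307":[-10.392,-8.594,-3.007,5.064],"eef":[-0.138,-0.157,-0.307],"tau":[0.0,0.0,0.0,0.0]}
{"k":28,"q":[-2.433,-2.434,-2.322,0.458],"\u03b8\u0307":[-10.363,-6.862,-3.281,4.922],"eef":[-0.119,-0.089,-0.328],"tau":[0.0,0.0,0.0,0.0]}
{"k":29,"q":[-2.633,-2.547,-2.39,0.553],"\u03b8\u0307":[-9.502,-4.314,-3.49,4.457],"eef":[-0.101,-0.022,-0.341],"tau":[0.0,0.0,0.0,0.0]}
{"k":30,"q":[-2.806,-2.602,-2.461,0.635],"\u03b8\u0307":[-7.654,-1.093,-3.518,3.718],"eef":[-0.081,0.044,-0.345],"tau":[0.0,0.0,0.0,0.0]}
{"k":31,"q":[-2.936,-2.591,-2.53,0.7],"\u03b8\u0307":[-5.226,2.128,-3.44,2.786],"eef":[-0.059,0.106,-0.342],"tau":[0.0,0.0,0.0,0.0]}
{"k":32,"q":[-3.016,-2.52,-2.598,0.746],"\u03b8\u0307":[-2.811,4.855,-3.347,1.861],"eef":[-0.034,0.163,-0.333],"tau":[0.0,0.0,0.0,0.0]}
{"k":33,"q":[-3.051,-2.403,-2.665,0.775],"\u03b8\u0307":[-0.878,6.71,-3.355,1.021],"eef":[-0.005,0.215,-0.318],"tau":[0.0,0.0,0.0,0.0]}
{"k":34,"q":[-3.056,-2.259,-2.733,0.788],"\u03b8\u0307":[0.297,7.44,-3.496,0.284],"eef":[0.026,0.259,-0.297],"tau":[0.0,0.0,0.0,0.0]}
{"k":35,"q":[-3.046,-2.114,-2.805,0.788],"\u03b8\u0307":[0.538,6.882,-3.638,-0.119],"eef":[0.06,0.296,-0.271],"tau":[0.0,0.0,0.0,0.0]}
{"k":36,"q":[-3.04,-1.992,-2.878,0.785],"\u03b8\u0307":[-0.12,5.205,-3.635,-0.15],"eef":[0.096,0.324,-0.242],"tau":[0.0,0.0,0.0,0.0]}
{"k":37,"q":[-3.054,-1.909,-2.949,0.784],"\u03b8\u0307":[-1.278,3.121,-3.425,-0.007],"eef":[0.131,0.345,-0.211],"tau":[0.0,0.0,0.0,0.0]}
{"k":38,"q":[-3.091,-1.865,-3.014,0.785],"\u03b8\u0307":[-2.436,1.339,-3.065,0.108],"eef":[0.166,0.36,-0.179],"tau":[0.0,0.0,0.0,0.0]}
{"k":39,"q":[-3.149,-1.851,-3.071,0.789],"\u03b8\u0307":[-3.27,0.188,-2.592,0.307],"eef":[0.199,0.368,-0.148]}
{"summary": "final eef position (m): 0.199 0.368 -0.148"}


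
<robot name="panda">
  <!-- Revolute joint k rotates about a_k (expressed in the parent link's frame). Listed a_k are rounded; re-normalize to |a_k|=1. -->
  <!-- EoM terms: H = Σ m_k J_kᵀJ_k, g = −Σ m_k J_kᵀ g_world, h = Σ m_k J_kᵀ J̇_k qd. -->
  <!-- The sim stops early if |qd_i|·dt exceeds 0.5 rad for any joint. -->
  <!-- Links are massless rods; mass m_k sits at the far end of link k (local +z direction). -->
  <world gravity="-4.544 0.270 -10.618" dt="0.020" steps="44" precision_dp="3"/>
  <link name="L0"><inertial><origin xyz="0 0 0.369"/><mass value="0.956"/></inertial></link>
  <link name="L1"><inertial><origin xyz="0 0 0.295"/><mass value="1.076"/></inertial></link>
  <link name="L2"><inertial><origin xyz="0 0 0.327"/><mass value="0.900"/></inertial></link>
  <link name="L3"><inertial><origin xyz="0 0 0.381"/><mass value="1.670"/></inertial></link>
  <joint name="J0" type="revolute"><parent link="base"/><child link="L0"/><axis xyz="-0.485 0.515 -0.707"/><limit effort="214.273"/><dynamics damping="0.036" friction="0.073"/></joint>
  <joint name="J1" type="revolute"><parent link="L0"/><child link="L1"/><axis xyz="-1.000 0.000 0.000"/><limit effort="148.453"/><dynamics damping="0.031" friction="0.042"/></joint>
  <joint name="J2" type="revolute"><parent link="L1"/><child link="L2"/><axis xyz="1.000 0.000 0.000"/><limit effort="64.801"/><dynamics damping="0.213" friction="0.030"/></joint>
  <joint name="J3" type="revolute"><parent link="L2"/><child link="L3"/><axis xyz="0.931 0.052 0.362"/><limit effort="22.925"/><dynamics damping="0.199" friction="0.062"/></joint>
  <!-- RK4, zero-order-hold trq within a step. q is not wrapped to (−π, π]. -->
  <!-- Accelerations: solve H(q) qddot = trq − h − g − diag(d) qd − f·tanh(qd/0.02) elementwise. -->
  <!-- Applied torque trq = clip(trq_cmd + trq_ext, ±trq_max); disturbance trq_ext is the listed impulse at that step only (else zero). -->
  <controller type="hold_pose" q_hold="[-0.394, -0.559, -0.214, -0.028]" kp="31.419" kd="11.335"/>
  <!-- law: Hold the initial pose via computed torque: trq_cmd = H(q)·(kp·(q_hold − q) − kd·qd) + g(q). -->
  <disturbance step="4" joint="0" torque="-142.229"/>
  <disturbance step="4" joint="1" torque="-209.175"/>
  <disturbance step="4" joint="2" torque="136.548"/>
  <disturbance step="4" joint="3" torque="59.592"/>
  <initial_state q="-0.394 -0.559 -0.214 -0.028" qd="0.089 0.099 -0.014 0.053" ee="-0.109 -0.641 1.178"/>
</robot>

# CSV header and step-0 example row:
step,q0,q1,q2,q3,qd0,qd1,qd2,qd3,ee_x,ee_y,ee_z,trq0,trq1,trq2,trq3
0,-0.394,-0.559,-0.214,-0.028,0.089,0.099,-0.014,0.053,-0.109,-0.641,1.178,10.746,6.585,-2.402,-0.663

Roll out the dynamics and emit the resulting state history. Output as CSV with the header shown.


step,q0,q1,q2,q3,qd0,qd1,qd2,qd3,ee_x,ee_y,ee_z,trq0,trq1,trq2,trq3
1,-0.392,-0.557,-0.214,-0.028,0.067,0.075,-0.006,0.021,-0.109,-0.638,1.179,11.294,7.210,-2.795,-0.823
2,-0.391,-0.556,-0.214,-0.028,0.048,0.052,-0.014,0.016,-0.110,-0.637,1.180,11.752,7.736,-3.127,-0.961
3,-0.390,-0.555,-0.214,-0.028,0.034,0.035,-0.019,0.013,-0.110,-0.635,1.181,12.135,8.179,-3.406,-1.079
4,-0.390,-0.554,-0.214,-0.028,0.022,0.022,-0.020,0.010,-0.110,-0.634,1.182,-129.776,-148.453,64.801,22.925
5,-0.402,-0.635,-0.343,0.001,-1.334,-7.633,-11.845,2.194,-0.111,-0.638,1.172,45.751,45.421,-19.293,-6.532
6,-0.428,-0.756,-0.521,0.016,-1.217,-4.693,-6.594,-0.226,-0.114,-0.645,1.151,39.743,38.669,-15.406,-4.959
7,-0.450,-0.831,-0.623,0.003,-1.011,-3.009,-3.900,-0.910,-0.118,-0.650,1.133,34.689,33.011,-12.423,-3.837
8,-0.469,-0.880,-0.684,-0.016,-0.796,-1.919,-2.328,-0.974,-0.121,-0.654,1.120,30.508,28.392,-10.143,-3.027
9,-0.483,-0.911,-0.721,-0.035,-0.595,-1.168,-1.333,-0.812,-0.123,-0.658,1.111,27.084,24.663,-8.400,-2.445
10,-0.493,-0.929,-0.740,-0.049,-0.417,-0.630,-0.665,-0.586,-0.125,-0.661,1.104,24.296,21.666,-7.067,-2.027
11,-0.500,-0.937,-0.749,-0.058,-0.267,-0.235,-0.194,-0.366,-0.126,-0.663,1.100,22.035,19.260,-6.048,-1.726
12,-0.504,-0.939,-0.749,-0.064,-0.143,0.055,0.139,-0.167,-0.127,-0.665,1.099,20.208,17.329,-5.266,-1.510
13,-0.505,-0.936,-0.744,-0.065,-0.042,0.260,0.366,-0.002,-0.127,-0.666,1.099,18.730,15.789,-4.656,-1.350
14,-0.506,-0.929,-0.735,-0.064,0.036,0.419,0.576,0.049,-0.127,-0.667,1.100,17.553,14.547,-4.188,-1.216
15,-0.504,-0.920,-0.722,-0.063,0.093,0.538,0.732,0.083,-0.127,-0.668,1.101,16.624,13.543,-3.830,-1.114
16,-0.502,-0.908,-0.706,-0.061,0.134,0.623,0.838,0.115,-0.126,-0.669,1.104,15.876,12.730,-3.556,-1.041
17,-0.499,-0.895,-0.689,-0.059,0.163,0.680,0.906,0.143,-0.126,-0.669,1.107,15.276,12.070,-3.349,-0.989
18,-0.496,-0.881,-0.670,-0.055,0.184,0.715,0.946,0.164,-0.125,-0.669,1.111,14.794,11.534,-3.194,-0.953
19,-0.492,-0.867,-0.651,-0.052,0.197,0.733,0.964,0.178,-0.125,-0.669,1.114,14.408,11.098,-3.080,-0.929
20,-0.488,-0.852,-0.632,-0.048,0.204,0.738,0.964,0.187,-0.124,-0.668,1.118,14.100,10.745,-2.999,-0.914
21,-0.484,-0.837,-0.613,-0.045,0.208,0.731,0.953,0.190,-0.124,-0.668,1.121,13.855,10.459,-2.946,-0.907
22,-0.479,-0.823,-0.594,-0.041,0.208,0.717,0.931,0.189,-0.123,-0.667,1.125,13.661,10.228,-2.914,-0.906
23,-0.475,-0.809,-0.576,-0.037,0.206,0.696,0.902,0.185,-0.123,-0.666,1.128,13.509,10.044,-2.900,-0.910
24,-0.471,-0.795,-0.558,-0.033,0.202,0.670,0.869,0.177,-0.122,-0.665,1.131,13.391,9.899,-2.902,-0.918
25,-0.467,-0.782,-0.541,-0.030,0.197,0.641,0.832,0.168,-0.122,-0.664,1.134,13.301,9.785,-2.915,-0.929
26,-0.463,-0.769,-0.525,-0.027,0.191,0.610,0.793,0.157,-0.121,-0.663,1.137,13.234,9.698,-2.938,-0.943
27,-0.460,-0.758,-0.509,-0.024,0.185,0.578,0.753,0.145,-0.121,-0.662,1.140,13.186,9.634,-2.969,-0.959
28,-0.456,-0.746,-0.495,-0.021,0.178,0.546,0.714,0.133,-0.120,-0.661,1.143,13.153,9.588,-3.007,-0.976
29,-0.452,-0.736,-0.481,-0.018,0.171,0.514,0.674,0.120,-0.120,-0.660,1.145,13.133,9.558,-3.050,-0.995
30,-0.449,-0.726,-0.468,-0.016,0.164,0.482,0.636,0.107,-0.119,-0.659,1.148,13.123,9.541,-3.096,-1.015
31,-0.446,-0.716,-0.456,-0.014,0.156,0.452,0.600,0.094,-0.119,-0.657,1.150,13.122,9.534,-3.146,-1.036
32,-0.443,-0.708,-0.444,-0.012,0.149,0.422,0.565,0.082,-0.118,-0.656,1.152,13.127,9.537,-3.198,-1.057
33,-0.440,-0.700,-0.433,-0.011,0.142,0.394,0.531,0.070,-0.118,-0.655,1.154,13.138,9.547,-3.251,-1.078
34,-0.437,-0.692,-0.423,-0.009,0.135,0.368,0.500,0.058,-0.117,-0.654,1.155,13.153,9.562,-3.305,-1.100
35,-0.435,-0.685,-0.413,-0.008,0.128,0.343,0.470,0.048,-0.117,-0.653,1.157,13.171,9.582,-3.360,-1.121
36,-0.432,-0.678,-0.404,-0.007,0.122,0.319,0.442,0.039,-0.117,-0.652,1.159,13.192,9.605,-3.414,-1.142
37,-0.430,-0.672,-0.396,-0.007,0.115,0.297,0.415,0.032,-0.116,-0.651,1.160,13.215,9.632,-3.467,-1.163
38,-0.427,-0.666,-0.388,-0.006,0.109,0.276,0.388,0.027,-0.116,-0.650,1.161,13.239,9.659,-3.520,-1.184
39,-0.425,-0.661,-0.380,-0.006,0.102,0.257,0.363,0.023,-0.116,-0.649,1.162,13.264,9.689,-3.571,-1.205
40,-0.423,-0.656,-0.373,-0.005,0.096,0.239,0.339,0.021,-0.115,-0.649,1.164,13.289,9.718,-3.621,-1.225
41,-0.421,-0.652,-0.367,-0.005,0.091,0.223,0.317,0.019,-0.115,-0.648,1.165,13.314,9.748,-3.669,-1.245
42,-0.420,-0.647,-0.360,-0.004,0.085,0.207,0.296,0.017,-0.115,-0.647,1.165,13.339,9.778,-3.715,-1.264
43,-0.418,-0.643,-0.355,-0.004,0.080,0.193,0.277,0.015,-0.114,-0.646,1.166,13.364,9.807,-3.760,-1.282
44,-0.417,-0.640,-0.349,-0.004,0.075,0.180,0.260,0.014,-0.114,-0.646,1.167,,,,


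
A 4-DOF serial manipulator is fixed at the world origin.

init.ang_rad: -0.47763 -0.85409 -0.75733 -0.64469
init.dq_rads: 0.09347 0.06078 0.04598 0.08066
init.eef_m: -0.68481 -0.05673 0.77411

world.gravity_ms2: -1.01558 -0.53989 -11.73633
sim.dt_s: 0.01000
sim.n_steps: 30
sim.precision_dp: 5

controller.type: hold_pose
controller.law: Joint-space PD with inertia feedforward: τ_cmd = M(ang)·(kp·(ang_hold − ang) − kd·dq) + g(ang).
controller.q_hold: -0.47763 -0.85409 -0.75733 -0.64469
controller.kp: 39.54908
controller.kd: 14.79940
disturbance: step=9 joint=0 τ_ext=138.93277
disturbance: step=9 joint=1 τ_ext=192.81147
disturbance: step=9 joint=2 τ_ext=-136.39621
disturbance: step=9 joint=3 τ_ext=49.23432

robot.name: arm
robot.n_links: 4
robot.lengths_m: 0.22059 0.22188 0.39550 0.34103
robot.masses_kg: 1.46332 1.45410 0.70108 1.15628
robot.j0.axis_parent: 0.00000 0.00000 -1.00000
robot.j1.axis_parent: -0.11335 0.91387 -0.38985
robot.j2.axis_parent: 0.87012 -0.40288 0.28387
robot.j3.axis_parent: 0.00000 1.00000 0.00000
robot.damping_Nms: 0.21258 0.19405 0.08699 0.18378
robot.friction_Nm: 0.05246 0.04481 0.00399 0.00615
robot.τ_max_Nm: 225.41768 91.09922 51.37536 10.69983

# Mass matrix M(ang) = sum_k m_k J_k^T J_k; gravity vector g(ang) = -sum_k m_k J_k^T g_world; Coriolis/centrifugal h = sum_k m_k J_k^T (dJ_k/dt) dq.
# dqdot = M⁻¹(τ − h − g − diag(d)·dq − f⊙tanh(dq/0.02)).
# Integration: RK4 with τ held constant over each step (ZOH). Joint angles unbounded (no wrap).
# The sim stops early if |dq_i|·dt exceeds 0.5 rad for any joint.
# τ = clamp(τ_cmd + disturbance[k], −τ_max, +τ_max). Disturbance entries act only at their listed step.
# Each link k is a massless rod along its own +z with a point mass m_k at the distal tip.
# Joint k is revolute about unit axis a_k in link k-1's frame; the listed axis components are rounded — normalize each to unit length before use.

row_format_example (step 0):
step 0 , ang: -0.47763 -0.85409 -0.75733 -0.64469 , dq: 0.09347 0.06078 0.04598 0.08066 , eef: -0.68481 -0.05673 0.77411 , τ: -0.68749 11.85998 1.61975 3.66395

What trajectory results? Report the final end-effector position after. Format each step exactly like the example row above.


step 1 , ang: -0.47684 -0.85354 -0.75698 -0.64393 , dq: 0.06485 0.05002 0.02394 0.07223 , eef: -0.68458 -0.05601 0.77466 , τ: -0.54161 12.08476 1.49573 3.73181
step 2 , ang: -0.47631 -0.85308 -0.75683 -0.64324 , dq: 0.04174 0.04083 0.00671 0.06436 , eef: -0.68438 -0.05540 0.77512 , τ: -0.41399 12.28175 1.38673 3.79130
step 3 , ang: -0.47598 -0.85271 -0.75683 -0.64264 , dq: 0.02403 0.03307 -0.00576 0.05680 , eef: -0.68420 -0.05488 0.77550 , τ: -0.30278 12.45434 1.29078 3.84344
step 4 , ang: -0.47580 -0.85241 -0.75692 -0.64210 , dq: 0.01215 0.02664 -0.01299 0.04923 , eef: -0.68405 -0.05444 0.77581 , τ: -0.20703 12.60553 1.20629 3.88914
step 5 , ang: -0.47572 -0.85217 -0.75707 -0.64165 , dq: 0.00564 0.02137 -0.01545 0.04160 , eef: -0.68392 -0.05408 0.77607 , τ: -0.12535 12.73799 1.13191 3.92918
step 6 , ang: -0.47568 -0.85198 -0.75722 -0.64127 , dq: 0.00249 0.01704 -0.01504 0.03426 , eef: -0.68381 -0.05378 0.77628 , τ: -0.05524 12.85406 1.06637 3.96428
step 7 , ang: -0.47566 -0.85183 -0.75736 -0.64096 , dq: 0.00101 0.01343 -0.01339 0.02752 , eef: -0.68372 -0.05354 0.77645 , τ: 0.00554 12.95571 1.00857 3.99501
step 8 , ang: -0.47565 -0.85171 -0.75749 -0.64072 , dq: 0.00030 0.01040 -0.01134 0.02149 , eef: -0.68365 -0.05335 0.77658 , τ: 0.05857 13.04467 0.95758 4.02188
step 9 , ang: -0.47565 -0.85162 -0.75759 -0.64053 , dq: -0.00008 0.00784 -0.00928 0.01622 , eef: -0.68359 -0.05320 0.77668 , τ: 139.03776 91.09922 -51.37536 10.69983
step 10 , ang: -0.38396 -0.83813 -0.66771 -0.67485 , dq: 18.54188 2.77940 18.46176 -6.14973 , eef: -0.68840 -0.05045 0.77772 , τ: -20.36298 3.24215 8.31425 3.11354
step 11 , ang: -0.21340 -0.81226 -0.49412 -0.71565 , dq: 15.47872 2.38697 16.07506 -2.24553 , eef: -0.69660 -0.04470 0.77931 , τ: -17.22899 8.91815 6.43370 3.69156
step 12 , ang: -0.07327 -0.78992 -0.34649 -0.72541 , dq: 12.52825 2.05946 13.36278 0.09170 , eef: -0.70295 -0.03912 0.78037 , τ: -14.61417 12.95169 4.51361 4.38959
step 13 , ang: 0.03867 -0.77095 -0.22619 -0.71771 , dq: 9.88006 1.72204 10.68438 1.29793 , eef: -0.70777 -0.03409 0.78109 , τ: -12.42344 15.66396 2.68663 5.02710
step 14 , ang: 0.12592 -0.75540 -0.13158 -0.70188 , dq: 7.61087 1.38379 8.26956 1.76693 , eef: -0.71134 -0.02976 0.78163 , τ: -10.57574 17.35704 1.06602 5.51846
step 15 , ang: 0.19238 -0.74314 -0.05938 -0.68372 , dq: 5.72945 1.06959 6.21846 1.80796 , eef: -0.71392 -0.02617 0.78211 , τ: -9.00416 18.29940 -0.29011 5.84403
step 16 , ang: 0.24182 -0.73385 -0.00584 -0.66635 , dq: 4.20331 0.79595 4.54002 1.63569 , eef: -0.71570 -0.02327 0.78265 , τ: -7.65535 18.71324 -1.37558 6.01865
step 17 , ang: 0.27756 -0.72706 0.03262 -0.65120 , dq: 2.98190 0.56835 3.19666 1.38242 , eef: -0.71687 -0.02101 0.78333 , τ: -6.48823 18.77080 -2.21650 6.07098
step 18 , ang: 0.30239 -0.72233 0.05911 -0.63866 , dq: 2.01203 0.38491 2.13534 1.12103 , eef: -0.71753 -0.01930 0.78420 , τ: -5.47181 18.59911 -2.85257 6.03197
step 19 , ang: 0.31858 -0.71923 0.07618 -0.62863 , dq: 1.24547 0.24030 1.30340 0.88656 , eef: -0.71780 -0.01808 0.78530 , τ: -4.58279 18.28864 -3.32512 5.92947
step 20 , ang: 0.32794 -0.71740 0.08588 -0.62076 , dq: 0.64149 0.12816 0.65478 0.69212 , eef: -0.71774 -0.01729 0.78663 , τ: -3.80339 17.90223 -3.67110 5.78638
step 21 , ang: 0.33193 -0.71656 0.08985 -0.61462 , dq: 0.16693 0.04240 0.15149 0.53913 , eef: -0.71742 -0.01686 0.78818 , τ: -3.11969 17.48263 -3.92103 5.62053
step 22 , ang: 0.33180 -0.71645 0.08949 -0.60979 , dq: -0.18227 -0.01547 -0.21013 0.43088 , eef: -0.71687 -0.01674 0.78994 , τ: -2.53068 17.05545 -4.10085 5.44583
step 23 , ang: 0.32867 -0.71679 0.08607 -0.60588 , dq: -0.44110 -0.05304 -0.47070 0.35360 , eef: -0.71614 -0.01689 0.79187 , τ: -2.02030 16.63799 -4.23068 5.27332
step 24 , ang: 0.32325 -0.71746 0.08037 -0.60263 , dq: -0.64168 -0.07995 -0.66831 0.29781 , eef: -0.71526 -0.01726 0.79395 , τ: -1.57451 16.24938 -4.32308 5.10889
step 25 , ang: 0.31607 -0.71835 0.07295 -0.59985 , dq: -0.79616 -0.09896 -0.81687 0.25829 , eef: -0.71426 -0.01781 0.79614 , τ: -1.18648 15.89516 -4.38679 4.95593
step 26 , ang: 0.30752 -0.71940 0.06424 -0.59741 , dq: -0.91391 -0.11205 -0.92697 0.23058 , eef: -0.71315 -0.01851 0.79841 , τ: -0.85009 15.57735 -4.42812 4.81636
step 27 , ang: 0.29796 -0.72056 0.05458 -0.59520 , dq: -1.00241 -0.12074 -1.00702 0.21113 , eef: -0.71197 -0.01932 0.80073 , τ: -0.55981 15.29604 -4.45168 4.69103
step 28 , ang: 0.28762 -0.72179 0.04425 -0.59316 , dq: -1.06760 -0.12622 -1.06363 0.19716 , eef: -0.71072 -0.02022 0.80307 , τ: -0.31064 15.05004 -4.46080 4.58002
step 29 , ang: 0.27673 -0.72306 0.03344 -0.59123 , dq: -1.11423 -0.12939 -1.10206 0.18663 , eef: -0.70943 -0.02119 0.80542 , τ: -0.09803 14.83738 -4.45793 4.48291
step 30 , ang: 0.26545 -0.72436 0.02232 -0.58941 , dq: -1.14611 -0.13096 -1.12645 0.17805 , eef: -0.70811 -0.02220 0.80775
final eef position (m): -0.70811 -0.02220 0.80775


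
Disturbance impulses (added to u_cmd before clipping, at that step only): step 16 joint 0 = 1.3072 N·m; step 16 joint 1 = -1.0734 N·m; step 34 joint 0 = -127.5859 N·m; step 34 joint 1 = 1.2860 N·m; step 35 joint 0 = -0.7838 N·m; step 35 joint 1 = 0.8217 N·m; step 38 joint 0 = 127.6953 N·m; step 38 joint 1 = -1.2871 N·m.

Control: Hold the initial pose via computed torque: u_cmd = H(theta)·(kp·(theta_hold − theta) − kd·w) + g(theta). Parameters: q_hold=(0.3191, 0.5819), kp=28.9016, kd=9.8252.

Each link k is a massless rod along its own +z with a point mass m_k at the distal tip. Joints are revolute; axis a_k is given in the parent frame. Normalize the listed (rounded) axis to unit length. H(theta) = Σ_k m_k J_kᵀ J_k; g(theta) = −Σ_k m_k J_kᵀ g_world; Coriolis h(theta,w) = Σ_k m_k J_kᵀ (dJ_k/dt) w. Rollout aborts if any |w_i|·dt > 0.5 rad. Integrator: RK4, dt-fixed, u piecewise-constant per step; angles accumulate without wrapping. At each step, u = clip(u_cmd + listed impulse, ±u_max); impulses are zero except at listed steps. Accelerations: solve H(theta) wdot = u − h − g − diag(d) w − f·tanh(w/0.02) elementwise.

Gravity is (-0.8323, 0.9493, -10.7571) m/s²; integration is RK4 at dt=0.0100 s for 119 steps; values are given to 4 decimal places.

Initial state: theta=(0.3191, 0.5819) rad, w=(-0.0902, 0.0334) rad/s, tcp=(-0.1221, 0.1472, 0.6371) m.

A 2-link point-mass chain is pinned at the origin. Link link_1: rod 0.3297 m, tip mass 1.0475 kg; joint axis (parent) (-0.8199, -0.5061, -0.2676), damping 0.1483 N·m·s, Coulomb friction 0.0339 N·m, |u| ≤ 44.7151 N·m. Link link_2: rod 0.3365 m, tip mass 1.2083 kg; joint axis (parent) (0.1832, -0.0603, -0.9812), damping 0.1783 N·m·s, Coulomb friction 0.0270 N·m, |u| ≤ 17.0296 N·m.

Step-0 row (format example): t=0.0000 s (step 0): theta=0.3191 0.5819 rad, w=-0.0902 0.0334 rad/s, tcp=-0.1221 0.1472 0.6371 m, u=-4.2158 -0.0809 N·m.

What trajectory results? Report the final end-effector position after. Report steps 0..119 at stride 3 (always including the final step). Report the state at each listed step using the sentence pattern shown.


t=0.0300 s (step 3): theta=0.3168 0.5820 rad, w=-0.0638 0.0049 rad/s, tcp=-0.1214 0.1460 0.6375 m, u=-4.3116 -0.0784 N·m.
t=0.0600 s (step 6): theta=0.3152 0.5820 rad, w=-0.0428 0.0046 rad/s, tcp=-0.1210 0.1451 0.6378 m, u=-4.3936 -0.0775 N·m.
t=0.0900 s (step 9): theta=0.3142 0.5820 rad, w=-0.0265 0.0045 rad/s, tcp=-0.1207 0.1445 0.6380 m, u=-4.4630 -0.0767 N·m.
t=0.1200 s (step 12): theta=0.3136 0.5820 rad, w=-0.0141 0.0045 rad/s, tcp=-0.1205 0.1442 0.6381 m, u=-4.5204 -0.0761 N·m.
t=0.1500 s (step 15): theta=0.3133 0.5820 rad, w=-0.0053 0.0044 rad/s, tcp=-0.1204 0.1440 0.6381 m, u=-4.5661 -0.0756 N·m.
t=0.1800 s (step 18): theta=0.3133 0.5591 rad, w=0.0075 -1.0347 rad/s, tcp=-0.1192 0.1449 0.6382 m, u=-4.7236 -0.0089 N·m.
t=0.2100 s (step 21): theta=0.3137 0.5444 rad, w=0.0160 -0.1419 rad/s, tcp=-0.1186 0.1457 0.6382 m, u=-4.7271 -0.0438 N·m.
t=0.2400 s (step 24): theta=0.3142 0.5435 rad, w=0.0157 0.0003 rad/s, tcp=-0.1187 0.1460 0.6382 m, u=-4.7286 -0.0503 N·m.
t=0.2700 s (step 27): theta=0.3146 0.5436 rad, w=0.0139 0.0004 rad/s, tcp=-0.1188 0.1462 0.6381 m, u=-4.7300 -0.0504 N·m.
t=0.3000 s (step 30): theta=0.3150 0.5437 rad, w=0.0123 0.0004 rad/s, tcp=-0.1189 0.1464 0.6380 m, u=-4.7315 -0.0505 N·m.
t=0.3300 s (step 33): theta=0.3153 0.5439 rad, w=0.0109 0.0004 rad/s, tcp=-0.1190 0.1466 0.6379 m, u=-4.7330 -0.0505 N·m.
t=0.3600 s (step 36): theta=0.3065 0.5678 rad, w=-0.5620 2.1186 rad/s, tcp=-0.1177 0.1408 0.6394 m, u=-0.8701 -0.2122 N·m.
t=0.3900 s (step 39): theta=0.2956 0.5928 rad, w=0.3268 -0.9635 rad/s, tcp=-0.1159 0.1338 0.6412 m, u=-6.1220 -0.0187 N·m.
t=0.4200 s (step 42): theta=0.3044 0.5789 rad, w=0.2580 -0.1437 rad/s, tcp=-0.1177 0.1392 0.6397 m, u=-5.9125 -0.0519 N·m.
t=0.4500 s (step 45): theta=0.3112 0.5779 rad, w=0.1973 -0.0047 rad/s, tcp=-0.1196 0.1430 0.6385 m, u=-5.7309 -0.0604 N·m.
t=0.4800 s (step 48): theta=0.3163 0.5779 rad, w=0.1471 -0.0040 rad/s, tcp=-0.1211 0.1458 0.6376 m, u=-5.5736 -0.0624 N·m.
t=0.5100 s (step 51): theta=0.3201 0.5779 rad, w=0.1069 -0.0041 rad/s, tcp=-0.1221 0.1479 0.6369 m, u=-5.4379 -0.0641 N·m.
t=0.5400 s (step 54): theta=0.3228 0.5779 rad, w=0.0748 -0.0041 rad/s, tcp=-0.1229 0.1494 0.6364 m, u=-5.3213 -0.0656 N·m.
t=0.5700 s (step 57): theta=0.3247 0.5780 rad, w=0.0496 -0.0041 rad/s, tcp=-0.1234 0.1505 0.6361 m, u=-5.2214 -0.0667 N·m.
t=0.6000 s (step 60): theta=0.3258 0.5780 rad, w=0.0300 -0.0041 rad/s, tcp=-0.1238 0.1511 0.6359 m, u=-5.1365 -0.0677 N·m.
t=0.6300 s (step 63): theta=0.3265 0.5780 rad, w=0.0152 -0.0040 rad/s, tcp=-0.1239 0.1515 0.6357 m, u=-5.0659 -0.0685 N·m.
t=0.6600 s (step 66): theta=0.3268 0.5780 rad, w=0.0045 -0.0039 rad/s, tcp=-0.1240 0.1517 0.6357 m, u=-5.0094 -0.0692 N·m.
t=0.6900 s (step 69): theta=0.3268 0.5781 rad, w=-0.0028 -0.0038 rad/s, tcp=-0.1240 0.1517 0.6357 m, u=-4.9656 -0.0696 N·m.
t=0.7200 s (step 72): theta=0.3267 0.5781 rad, w=-0.0077 -0.0037 rad/s, tcp=-0.1240 0.1516 0.6357 m, u=-4.9315 -0.0700 N·m.
t=0.7500 s (step 75): theta=0.3264 0.5781 rad, w=-0.0109 -0.0036 rad/s, tcp=-0.1239 0.1514 0.6358 m, u=-4.9046 -0.0703 N·m.
t=0.7800 s (step 78): theta=0.3260 0.5782 rad, w=-0.0128 -0.0036 rad/s, tcp=-0.1238 0.1512 0.6358 m, u=-4.8829 -0.0705 N·m.
t=0.8100 s (step 81): theta=0.3256 0.5782 rad, w=-0.0138 -0.0036 rad/s, tcp=-0.1237 0.1510 0.6359 m, u=-4.8654 -0.0707 N·m.
t=0.8400 s (step 84): theta=0.3252 0.5782 rad, w=-0.0142 -0.0036 rad/s, tcp=-0.1236 0.1508 0.6360 m, u=-4.8511 -0.0708 N·m.
t=0.8700 s (step 87): theta=0.3248 0.5783 rad, w=-0.0142 -0.0036 rad/s, tcp=-0.1235 0.1505 0.6361 m, u=-4.8394 -0.0709 N·m.
t=0.9000 s (step 90): theta=0.3244 0.5783 rad, w=-0.0138 -0.0036 rad/s, tcp=-0.1234 0.1503 0.6361 m, u=-4.8297 -0.0710 N·m.
t=0.9300 s (step 93): theta=0.3240 0.5783 rad, w=-0.0132 -0.0036 rad/s, tcp=-0.1232 0.1501 0.6362 m, u=-4.8216 -0.0711 N·m.
t=0.9600 s (step 96): theta=0.3236 0.5784 rad, w=-0.0126 -0.0036 rad/s, tcp=-0.1231 0.1499 0.6363 m, u=-4.8148 -0.0712 N·m.
t=0.9900 s (step 99): theta=0.3232 0.5784 rad, w=-0.0118 -0.0036 rad/s, tcp=-0.1230 0.1497 0.6364 m, u=-4.8091 -0.0712 N·m.
t=1.0200 s (step 102): theta=0.3229 0.5784 rad, w=-0.0110 -0.0037 rad/s, tcp=-0.1229 0.1495 0.6364 m, u=-4.8043 -0.0713 N·m.
t=1.0500 s (step 105): theta=0.3226 0.5785 rad, w=-0.0102 -0.0037 rad/s, tcp=-0.1229 0.1493 0.6365 m, u=-4.8001 -0.0713 N·m.
t=1.0800 s (step 108): theta=0.3223 0.5785 rad, w=-0.0094 -0.0037 rad/s, tcp=-0.1228 0.1491 0.6365 m, u=-4.7965 -0.0713 N·m.
t=1.1100 s (step 111): theta=0.3220 0.5785 rad, w=-0.0087 -0.0037 rad/s, tcp=-0.1227 0.1490 0.6366 m, u=-4.7933 -0.0714 N·m.
t=1.1400 s (step 114): theta=0.3217 0.5785 rad, w=-0.0080 -0.0037 rad/s, tcp=-0.1226 0.1488 0.6366 m, u=-4.7905 -0.0714 N·m.
t=1.1700 s (step 117): theta=0.3215 0.5786 rad, w=-0.0073 -0.0037 rad/s, tcp=-0.1226 0.1487 0.6367 m, u=-4.7880 -0.0714 N·m.
t=1.1900 s (step 119): theta=0.3214 0.5786 rad, w=-0.0069 -0.0037 rad/s, tcp=-0.1225 0.1486 0.6367 m.
final tcp position (m): -0.1225 0.1486 0.6367


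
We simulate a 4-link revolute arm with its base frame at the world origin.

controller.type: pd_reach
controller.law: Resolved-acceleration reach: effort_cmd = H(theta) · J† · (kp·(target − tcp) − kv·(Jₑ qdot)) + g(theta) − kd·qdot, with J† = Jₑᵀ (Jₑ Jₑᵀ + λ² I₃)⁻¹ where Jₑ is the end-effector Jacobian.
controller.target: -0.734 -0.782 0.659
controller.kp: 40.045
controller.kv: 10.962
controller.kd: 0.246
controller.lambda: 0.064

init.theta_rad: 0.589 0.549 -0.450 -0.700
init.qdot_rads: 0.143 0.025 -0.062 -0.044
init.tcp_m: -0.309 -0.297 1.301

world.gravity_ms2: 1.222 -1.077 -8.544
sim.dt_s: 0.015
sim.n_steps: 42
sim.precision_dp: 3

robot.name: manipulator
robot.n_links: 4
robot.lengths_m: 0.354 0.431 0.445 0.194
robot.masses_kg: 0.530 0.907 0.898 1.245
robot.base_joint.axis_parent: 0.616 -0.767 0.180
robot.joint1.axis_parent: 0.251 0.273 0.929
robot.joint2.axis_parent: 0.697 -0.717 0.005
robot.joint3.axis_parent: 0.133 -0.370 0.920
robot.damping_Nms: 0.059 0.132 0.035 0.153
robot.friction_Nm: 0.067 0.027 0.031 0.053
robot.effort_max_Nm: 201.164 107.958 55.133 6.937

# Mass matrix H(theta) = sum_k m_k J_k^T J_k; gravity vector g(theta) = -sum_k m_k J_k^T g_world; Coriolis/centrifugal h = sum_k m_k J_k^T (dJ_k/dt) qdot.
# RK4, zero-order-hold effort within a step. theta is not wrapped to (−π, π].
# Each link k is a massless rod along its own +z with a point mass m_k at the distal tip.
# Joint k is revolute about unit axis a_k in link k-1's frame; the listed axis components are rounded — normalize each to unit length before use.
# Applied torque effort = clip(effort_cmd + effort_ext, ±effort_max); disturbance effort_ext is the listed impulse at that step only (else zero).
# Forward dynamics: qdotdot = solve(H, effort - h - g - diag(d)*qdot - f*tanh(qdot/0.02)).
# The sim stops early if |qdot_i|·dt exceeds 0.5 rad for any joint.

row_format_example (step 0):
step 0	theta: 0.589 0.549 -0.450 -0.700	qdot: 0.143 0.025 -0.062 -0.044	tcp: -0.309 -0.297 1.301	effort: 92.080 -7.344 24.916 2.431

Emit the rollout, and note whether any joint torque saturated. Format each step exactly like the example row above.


step 1	theta: 0.595 0.554 -0.452 -0.709	qdot: 0.650 0.604 -0.250 -1.055	tcp: -0.313 -0.300 1.298	effort: 74.870 -6.145 20.555 2.245
step 2	theta: 0.608 0.565 -0.457 -0.724	qdot: 1.022 0.910 -0.364 -0.928	tcp: -0.322 -0.307 1.293	effort: 58.691 -4.974 16.415 1.798
step 3	theta: 0.625 0.580 -0.463 -0.737	qdot: 1.304 0.995 -0.423 -0.852	tcp: -0.336 -0.318 1.285	effort: 44.519 -3.934 12.741 1.423
step 4	theta: 0.646 0.594 -0.469 -0.749	qdot: 1.510 0.905 -0.444 -0.720	tcp: -0.353 -0.330 1.276	effort: 32.119 -3.002 9.533 1.080
step 5	theta: 0.670 0.606 -0.476 -0.759	qdot: 1.656 0.698 -0.445 -0.573	tcp: -0.373 -0.346 1.264	effort: 21.336 -2.172 6.769 0.775
step 6	theta: 0.696 0.615 -0.483 -0.766	qdot: 1.759 0.429 -0.435 -0.432	tcp: -0.394 -0.362 1.252	effort: 11.974 -1.441 4.396 0.507
step 7	theta: 0.722 0.619 -0.489 -0.772	qdot: 1.829 0.142 -0.422 -0.313	tcp: -0.417 -0.381 1.237	effort: 3.835 -0.804 2.353 0.277
step 8	theta: 0.750 0.619 -0.495 -0.776	qdot: 1.874 -0.117 -0.410 -0.225	tcp: -0.441 -0.400 1.222	effort: -3.266 -0.258 0.584 0.082
step 9	theta: 0.778 0.616 -0.502 -0.779	qdot: 1.901 -0.328 -0.399 -0.162	tcp: -0.465 -0.419 1.205	effort: -9.486 0.203 -0.962 -0.083
step 10	theta: 0.807 0.610 -0.507 -0.781	qdot: 1.911 -0.515 -0.387 -0.107	tcp: -0.488 -0.440 1.187	effort: -14.923 0.593 -2.328 -0.225
step 11	theta: 0.836 0.601 -0.513 -0.782	qdot: 1.905 -0.673 -0.375 -0.069	tcp: -0.512 -0.460 1.168	effort: -19.664 0.918 -3.541 -0.343
step 12	theta: 0.864 0.590 -0.519 -0.783	qdot: 1.887 -0.801 -0.363 -0.045	tcp: -0.535 -0.480 1.148	effort: -23.787 1.185 -4.621 -0.440
step 13	theta: 0.892 0.577 -0.524 -0.784	qdot: 1.860 -0.900 -0.352 -0.042	tcp: -0.557 -0.500 1.128	effort: -27.349 1.400 -5.581 -0.516
step 14	theta: 0.920 0.563 -0.529 -0.784	qdot: 1.824 -0.973 -0.341 -0.070	tcp: -0.578 -0.519 1.107	effort: -30.398 1.569 -6.433 -0.571
step 15	theta: 0.947 0.547 -0.534 -0.785	qdot: 1.780 -1.028 -0.330 -0.071	tcp: -0.598 -0.538 1.086	effort: -33.016 1.702 -7.190 -0.620
step 16	theta: 0.973 0.532 -0.539 -0.785	qdot: 1.729 -1.066 -0.320 -0.070	tcp: -0.617 -0.556 1.065	effort: -35.227 1.801 -7.855 -0.659
step 17	theta: 0.999 0.515 -0.544 -0.786	qdot: 1.674 -1.091 -0.310 -0.058	tcp: -0.635 -0.573 1.044	effort: -37.073 1.872 -8.434 -0.692
step 18	theta: 1.023 0.499 -0.548 -0.787	qdot: 1.614 -1.103 -0.302 -0.051	tcp: -0.652 -0.590 1.023	effort: -38.579 1.917 -8.930 -0.715
step 19	theta: 1.047 0.482 -0.553 -0.787	qdot: 1.551 -1.105 -0.294 -0.053	tcp: -0.667 -0.606 1.003	effort: -39.776 1.941 -9.348 -0.728
step 20	theta: 1.070 0.466 -0.557 -0.788	qdot: 1.487 -1.099 -0.288 -0.062	tcp: -0.682 -0.621 0.982	effort: -40.695 1.947 -9.692 -0.732
step 21	theta: 1.092 0.449 -0.562 -0.789	qdot: 1.422 -1.089 -0.283 -0.075	tcp: -0.695 -0.635 0.963	effort: -41.371 1.939 -9.969 -0.730
step 22	theta: 1.112 0.433 -0.566 -0.790	qdot: 1.356 -1.074 -0.280 -0.089	tcp: -0.708 -0.648 0.943	effort: -41.830 1.917 -10.183 -0.723
step 23	theta: 1.132 0.417 -0.570 -0.792	qdot: 1.291 -1.059 -0.279 -0.104	tcp: -0.719 -0.660 0.925	effort: -42.101 1.886 -10.341 -0.712
step 24	theta: 1.151 0.401 -0.574 -0.793	qdot: 1.226 -1.042 -0.279 -0.118	tcp: -0.729 -0.672 0.907	effort: -42.207 1.846 -10.447 -0.697
step 25	theta: 1.169 0.386 -0.578 -0.795	qdot: 1.163 -1.026 -0.281 -0.132	tcp: -0.739 -0.682 0.890	effort: -42.173 1.800 -10.508 -0.680
step 26	theta: 1.186 0.370 -0.583 -0.797	qdot: 1.101 -1.012 -0.285 -0.145	tcp: -0.748 -0.692 0.873	effort: -42.018 1.749 -10.527 -0.661
step 27	theta: 1.202 0.355 -0.587 -0.799	qdot: 1.041 -0.999 -0.290 -0.158	tcp: -0.755 -0.701 0.858	effort: -41.763 1.695 -10.511 -0.640
step 28	theta: 1.217 0.340 -0.591 -0.802	qdot: 0.983 -0.988 -0.298 -0.169	tcp: -0.763 -0.710 0.843	effort: -41.426 1.637 -10.463 -0.618
step 29	theta: 1.232 0.325 -0.596 -0.804	qdot: 0.928 -0.981 -0.306 -0.178	tcp: -0.769 -0.717 0.829	effort: -41.022 1.578 -10.389 -0.595
step 30	theta: 1.245 0.311 -0.601 -0.807	qdot: 0.876 -0.975 -0.317 -0.187	tcp: -0.775 -0.724 0.816	effort: -40.566 1.518 -10.293 -0.571
step 31	theta: 1.258 0.296 -0.605 -0.810	qdot: 0.826 -0.973 -0.329 -0.193	tcp: -0.780 -0.731 0.803	effort: -40.070 1.457 -10.177 -0.548
step 32	theta: 1.270 0.281 -0.610 -0.812	qdot: 0.779 -0.972 -0.342 -0.199	tcp: -0.785 -0.736 0.792	effort: -39.546 1.398 -10.046 -0.524
step 33	theta: 1.281 0.267 -0.616 -0.815	qdot: 0.735 -0.974 -0.356 -0.202	tcp: -0.789 -0.741 0.781	effort: -39.003 1.339 -9.903 -0.500
step 34	theta: 1.292 0.252 -0.621 -0.818	qdot: 0.694 -0.977 -0.371 -0.204	tcp: -0.792 -0.746 0.771	effort: -38.451 1.282 -9.749 -0.477
step 35	theta: 1.302 0.237 -0.627 -0.821	qdot: 0.655 -0.982 -0.386 -0.204	tcp: -0.795 -0.750 0.761	effort: -37.895 1.227 -9.587 -0.453
step 36	theta: 1.312 0.223 -0.633 -0.824	qdot: 0.619 -0.987 -0.402 -0.203	tcp: -0.798 -0.754 0.752	effort: -37.343 1.175 -9.419 -0.430
step 37	theta: 1.321 0.208 -0.639 -0.827	qdot: 0.585 -0.992 -0.419 -0.200	tcp: -0.800 -0.757 0.744	effort: -36.798 1.125 -9.246 -0.407
step 38	theta: 1.329 0.193 -0.645 -0.830	qdot: 0.554 -0.996 -0.435 -0.196	tcp: -0.802 -0.760 0.736	effort: -36.264 1.079 -9.070 -0.384
step 39	theta: 1.337 0.178 -0.652 -0.833	qdot: 0.525 -0.999 -0.450 -0.191	tcp: -0.804 -0.762 0.729	effort: -35.745 1.036 -8.892 -0.362
step 40	theta: 1.345 0.163 -0.659 -0.836	qdot: 0.498 -1.000 -0.465 -0.185	tcp: -0.805 -0.764 0.722	effort: -35.242 0.996 -8.712 -0.340
step 41	theta: 1.352 0.148 -0.666 -0.838	qdot: 0.472 -0.998 -0.478 -0.179	tcp: -0.806 -0.766 0.716	effort: -34.756 0.960 -8.531 -0.318
step 42	theta: 1.359 0.133 -0.673 -0.841	qdot: 0.448 -0.993 -0.490 -0.172	tcp: -0.806 -0.768 0.711
any joint saturated: no
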